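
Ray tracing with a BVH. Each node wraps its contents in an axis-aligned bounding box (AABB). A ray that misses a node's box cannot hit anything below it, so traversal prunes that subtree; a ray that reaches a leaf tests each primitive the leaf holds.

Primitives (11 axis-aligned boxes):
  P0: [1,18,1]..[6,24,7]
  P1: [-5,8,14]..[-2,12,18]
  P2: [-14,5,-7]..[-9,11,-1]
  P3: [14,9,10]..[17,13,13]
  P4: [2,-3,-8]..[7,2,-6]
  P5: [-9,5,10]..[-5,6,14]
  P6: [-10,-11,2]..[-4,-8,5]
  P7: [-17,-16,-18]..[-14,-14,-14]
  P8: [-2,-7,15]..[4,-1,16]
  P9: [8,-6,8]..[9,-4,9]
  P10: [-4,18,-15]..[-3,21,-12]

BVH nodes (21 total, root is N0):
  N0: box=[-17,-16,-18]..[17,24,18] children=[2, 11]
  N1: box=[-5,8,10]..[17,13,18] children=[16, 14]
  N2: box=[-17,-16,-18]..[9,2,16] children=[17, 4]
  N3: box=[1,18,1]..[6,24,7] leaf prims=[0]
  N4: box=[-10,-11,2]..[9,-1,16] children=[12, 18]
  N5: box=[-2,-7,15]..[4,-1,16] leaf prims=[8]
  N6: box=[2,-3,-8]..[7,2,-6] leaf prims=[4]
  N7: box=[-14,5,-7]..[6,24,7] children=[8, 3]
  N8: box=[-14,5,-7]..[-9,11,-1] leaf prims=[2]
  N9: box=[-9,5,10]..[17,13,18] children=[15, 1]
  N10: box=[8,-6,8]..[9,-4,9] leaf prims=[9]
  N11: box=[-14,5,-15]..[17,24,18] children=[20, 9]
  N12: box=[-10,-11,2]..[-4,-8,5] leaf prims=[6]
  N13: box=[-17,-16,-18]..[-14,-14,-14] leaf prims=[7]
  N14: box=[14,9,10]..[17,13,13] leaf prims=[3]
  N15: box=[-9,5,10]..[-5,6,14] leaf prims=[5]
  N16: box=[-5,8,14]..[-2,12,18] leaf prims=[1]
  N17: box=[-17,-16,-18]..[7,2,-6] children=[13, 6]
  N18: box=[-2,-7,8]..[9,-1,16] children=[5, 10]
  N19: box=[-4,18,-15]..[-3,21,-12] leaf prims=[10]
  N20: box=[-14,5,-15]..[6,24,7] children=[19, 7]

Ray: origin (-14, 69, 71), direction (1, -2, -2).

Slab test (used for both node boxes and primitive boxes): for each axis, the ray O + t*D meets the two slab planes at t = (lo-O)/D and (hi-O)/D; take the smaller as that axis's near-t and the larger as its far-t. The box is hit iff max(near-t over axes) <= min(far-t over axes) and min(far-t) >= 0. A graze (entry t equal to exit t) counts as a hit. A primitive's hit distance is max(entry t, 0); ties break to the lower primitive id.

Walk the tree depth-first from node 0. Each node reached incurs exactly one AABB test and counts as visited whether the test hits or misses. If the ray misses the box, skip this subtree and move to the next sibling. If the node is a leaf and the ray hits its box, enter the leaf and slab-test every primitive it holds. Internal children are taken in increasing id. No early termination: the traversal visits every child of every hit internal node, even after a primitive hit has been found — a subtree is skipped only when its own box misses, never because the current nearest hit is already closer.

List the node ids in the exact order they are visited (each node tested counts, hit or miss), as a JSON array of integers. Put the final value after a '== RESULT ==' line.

Trace the traversal:
N0 x:[-3,31] y:[45/2,85/2] z:[53/2,89/2] -> hit [53/2,31], descend [2, 11]
  N2 x:[-3,23] y:[67/2,85/2] z:[55/2,89/2] -> miss, prune
  N11 x:[0,31] y:[45/2,32] z:[53/2,43] -> hit [53/2,31], descend [9, 20]
    N9 x:[5,31] y:[28,32] z:[53/2,61/2] -> hit [28,61/2], descend [1, 15]
      N1 x:[9,31] y:[28,61/2] z:[53/2,61/2] -> hit [28,61/2], descend [14, 16]
        N14 x:[28,31] y:[28,30] z:[29,61/2] -> hit [29,30] leaf, test {P3@t=29}
        N16 x:[9,12] y:[57/2,61/2] z:[53/2,57/2] -> miss, prune
      N15 x:[5,9] y:[63/2,32] z:[57/2,61/2] -> miss, prune
    N20 x:[0,20] y:[45/2,32] z:[32,43] -> miss, prune

order=[0, 2, 11, 9, 1, 14, 16, 15, 20]  |boxes|=9  |leaves|=1  hit=P3

== RESULT ==
[0, 2, 11, 9, 1, 14, 16, 15, 20]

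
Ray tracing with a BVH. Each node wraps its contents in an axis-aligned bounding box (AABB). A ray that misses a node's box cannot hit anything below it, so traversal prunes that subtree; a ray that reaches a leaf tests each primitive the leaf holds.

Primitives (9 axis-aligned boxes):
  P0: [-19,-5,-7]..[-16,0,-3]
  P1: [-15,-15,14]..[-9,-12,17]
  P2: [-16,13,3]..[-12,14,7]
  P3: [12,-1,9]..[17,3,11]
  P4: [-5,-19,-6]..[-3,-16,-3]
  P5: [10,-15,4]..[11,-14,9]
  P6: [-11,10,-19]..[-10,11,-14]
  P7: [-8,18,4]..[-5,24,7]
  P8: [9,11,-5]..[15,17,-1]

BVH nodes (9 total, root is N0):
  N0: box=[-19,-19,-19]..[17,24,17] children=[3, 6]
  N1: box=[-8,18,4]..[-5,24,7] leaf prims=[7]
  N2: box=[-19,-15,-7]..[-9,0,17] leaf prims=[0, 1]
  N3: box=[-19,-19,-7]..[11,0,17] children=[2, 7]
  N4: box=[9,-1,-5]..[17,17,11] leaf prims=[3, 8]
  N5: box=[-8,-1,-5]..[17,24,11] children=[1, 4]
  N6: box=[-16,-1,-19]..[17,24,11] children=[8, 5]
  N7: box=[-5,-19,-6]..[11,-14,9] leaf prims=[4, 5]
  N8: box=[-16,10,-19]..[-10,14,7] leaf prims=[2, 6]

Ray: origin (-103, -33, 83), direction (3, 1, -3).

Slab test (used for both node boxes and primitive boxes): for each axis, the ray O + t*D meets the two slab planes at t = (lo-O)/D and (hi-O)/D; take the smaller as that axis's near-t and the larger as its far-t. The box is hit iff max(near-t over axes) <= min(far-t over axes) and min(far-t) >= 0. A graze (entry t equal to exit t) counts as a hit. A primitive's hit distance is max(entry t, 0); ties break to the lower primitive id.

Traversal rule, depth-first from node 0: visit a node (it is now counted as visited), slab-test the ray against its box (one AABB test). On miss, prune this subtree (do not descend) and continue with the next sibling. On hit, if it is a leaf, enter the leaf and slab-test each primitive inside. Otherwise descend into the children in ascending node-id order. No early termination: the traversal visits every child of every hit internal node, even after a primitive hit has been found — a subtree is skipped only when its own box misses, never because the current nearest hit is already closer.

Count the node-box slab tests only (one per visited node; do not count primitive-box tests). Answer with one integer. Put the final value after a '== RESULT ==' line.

Walk:
N0 x:[28,40] y:[14,57] z:[22,34] -> hit [28,34], descend [3, 6]
  N3 x:[28,38] y:[14,33] z:[22,30] -> hit [28,30], descend [2, 7]
    N2 x:[28,94/3] y:[18,33] z:[22,30] -> hit [28,30] leaf, test {P0@t=86/3, P1(miss)}
    N7 x:[98/3,38] y:[14,19] z:[74/3,89/3] -> miss, prune
  N6 x:[29,40] y:[32,57] z:[24,34] -> hit [32,34], descend [5, 8]
    N5 x:[95/3,40] y:[32,57] z:[24,88/3] -> miss, prune
    N8 x:[29,31] y:[43,47] z:[76/3,34] -> miss, prune

7 AABB tests over nodes [0, 3, 2, 7, 6, 5, 8]; 1 leaf entered; closest P0.

== RESULT ==
7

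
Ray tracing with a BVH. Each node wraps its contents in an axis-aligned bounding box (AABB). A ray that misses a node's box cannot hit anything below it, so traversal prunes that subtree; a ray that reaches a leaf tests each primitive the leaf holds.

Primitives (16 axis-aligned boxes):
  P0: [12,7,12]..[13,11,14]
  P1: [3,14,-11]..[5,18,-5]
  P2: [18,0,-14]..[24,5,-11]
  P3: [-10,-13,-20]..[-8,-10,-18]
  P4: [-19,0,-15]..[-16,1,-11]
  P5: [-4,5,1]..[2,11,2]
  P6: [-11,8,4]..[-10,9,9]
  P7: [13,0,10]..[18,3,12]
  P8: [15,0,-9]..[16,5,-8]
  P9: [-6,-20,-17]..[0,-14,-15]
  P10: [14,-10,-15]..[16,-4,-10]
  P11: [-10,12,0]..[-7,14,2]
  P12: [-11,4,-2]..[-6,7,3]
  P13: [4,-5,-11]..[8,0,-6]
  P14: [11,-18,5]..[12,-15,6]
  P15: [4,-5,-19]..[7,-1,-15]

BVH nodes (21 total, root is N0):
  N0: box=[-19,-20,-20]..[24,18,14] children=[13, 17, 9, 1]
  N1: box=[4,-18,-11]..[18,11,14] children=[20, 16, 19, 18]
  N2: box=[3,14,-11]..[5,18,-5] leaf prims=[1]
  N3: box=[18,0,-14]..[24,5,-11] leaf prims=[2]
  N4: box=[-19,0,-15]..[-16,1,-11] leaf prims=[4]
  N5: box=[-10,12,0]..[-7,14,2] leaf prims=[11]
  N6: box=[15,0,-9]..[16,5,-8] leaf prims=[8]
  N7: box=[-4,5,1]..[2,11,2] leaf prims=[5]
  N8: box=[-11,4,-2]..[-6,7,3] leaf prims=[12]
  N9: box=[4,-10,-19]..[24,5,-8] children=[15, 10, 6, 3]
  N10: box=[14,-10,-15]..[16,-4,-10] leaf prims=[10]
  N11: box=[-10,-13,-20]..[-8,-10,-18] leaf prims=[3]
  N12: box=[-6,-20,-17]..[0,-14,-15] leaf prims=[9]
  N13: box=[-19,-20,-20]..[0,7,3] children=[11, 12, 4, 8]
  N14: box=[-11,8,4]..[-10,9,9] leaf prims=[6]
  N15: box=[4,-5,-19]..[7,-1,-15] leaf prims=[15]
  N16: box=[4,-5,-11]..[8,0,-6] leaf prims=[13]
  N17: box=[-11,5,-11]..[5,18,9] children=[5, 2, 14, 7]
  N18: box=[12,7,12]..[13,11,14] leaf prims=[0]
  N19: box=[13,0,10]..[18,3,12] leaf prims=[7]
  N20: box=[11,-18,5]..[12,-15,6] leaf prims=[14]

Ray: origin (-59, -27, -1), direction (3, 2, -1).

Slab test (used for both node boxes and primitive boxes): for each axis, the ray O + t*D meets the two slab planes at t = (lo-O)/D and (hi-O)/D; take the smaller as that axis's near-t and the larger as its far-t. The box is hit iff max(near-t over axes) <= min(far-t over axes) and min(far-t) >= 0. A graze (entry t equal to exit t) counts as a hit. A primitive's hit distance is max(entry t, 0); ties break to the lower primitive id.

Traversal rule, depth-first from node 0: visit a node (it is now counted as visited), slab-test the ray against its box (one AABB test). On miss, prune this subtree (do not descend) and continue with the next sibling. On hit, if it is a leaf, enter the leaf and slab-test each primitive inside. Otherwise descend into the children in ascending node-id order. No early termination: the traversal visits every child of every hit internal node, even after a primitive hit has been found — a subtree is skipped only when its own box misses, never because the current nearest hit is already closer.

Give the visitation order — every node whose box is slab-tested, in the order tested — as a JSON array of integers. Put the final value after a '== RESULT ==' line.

Walk:
N0 x:[40/3,83/3] y:[7/2,45/2] z:[-15,19] -> hit [40/3,19], descend [1, 9, 13, 17]
  N1 x:[21,77/3] y:[9/2,19] z:[-15,10] -> miss, prune
  N9 x:[21,83/3] y:[17/2,16] z:[7,18] -> miss, prune
  N13 x:[40/3,59/3] y:[7/2,17] z:[-4,19] -> hit [40/3,17], descend [4, 8, 11, 12]
    N4 x:[40/3,43/3] y:[27/2,14] z:[10,14] -> hit [27/2,14] leaf, test {P4@t=27/2}
    N8 x:[16,53/3] y:[31/2,17] z:[-4,1] -> miss, prune
    N11 x:[49/3,17] y:[7,17/2] z:[17,19] -> miss, prune
    N12 x:[53/3,59/3] y:[7/2,13/2] z:[14,16] -> miss, prune
  N17 x:[16,64/3] y:[16,45/2] z:[-10,10] -> miss, prune

order=[0, 1, 9, 13, 4, 8, 11, 12, 17]  |boxes|=9  |leaves|=1  hit=P4

== RESULT ==
[0, 1, 9, 13, 4, 8, 11, 12, 17]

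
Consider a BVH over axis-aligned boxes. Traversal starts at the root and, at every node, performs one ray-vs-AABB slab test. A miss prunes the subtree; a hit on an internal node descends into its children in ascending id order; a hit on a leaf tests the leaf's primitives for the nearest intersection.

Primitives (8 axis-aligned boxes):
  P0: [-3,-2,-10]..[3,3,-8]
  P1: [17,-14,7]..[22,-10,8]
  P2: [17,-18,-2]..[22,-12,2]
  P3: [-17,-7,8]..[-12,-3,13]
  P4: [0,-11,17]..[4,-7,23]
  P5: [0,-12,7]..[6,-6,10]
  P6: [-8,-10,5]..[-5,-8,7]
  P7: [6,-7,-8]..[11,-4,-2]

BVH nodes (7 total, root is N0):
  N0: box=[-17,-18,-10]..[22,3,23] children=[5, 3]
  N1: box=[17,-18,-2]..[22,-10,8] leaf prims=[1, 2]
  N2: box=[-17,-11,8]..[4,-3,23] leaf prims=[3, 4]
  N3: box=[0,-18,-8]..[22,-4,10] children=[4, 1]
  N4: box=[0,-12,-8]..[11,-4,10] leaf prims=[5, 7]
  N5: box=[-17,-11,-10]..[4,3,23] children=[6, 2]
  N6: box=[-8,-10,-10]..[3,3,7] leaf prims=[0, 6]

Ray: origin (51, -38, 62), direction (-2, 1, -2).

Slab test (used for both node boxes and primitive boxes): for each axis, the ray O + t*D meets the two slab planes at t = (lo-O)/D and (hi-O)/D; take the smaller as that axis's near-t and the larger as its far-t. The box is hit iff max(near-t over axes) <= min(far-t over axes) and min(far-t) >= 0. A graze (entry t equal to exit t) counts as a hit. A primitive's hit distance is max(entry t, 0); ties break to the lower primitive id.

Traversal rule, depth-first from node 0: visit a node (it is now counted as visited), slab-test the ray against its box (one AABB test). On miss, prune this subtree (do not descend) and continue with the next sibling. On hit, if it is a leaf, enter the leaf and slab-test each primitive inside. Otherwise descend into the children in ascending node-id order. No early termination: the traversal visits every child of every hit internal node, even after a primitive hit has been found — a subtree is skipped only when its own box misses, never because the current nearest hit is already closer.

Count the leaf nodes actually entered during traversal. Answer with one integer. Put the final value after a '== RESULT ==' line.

Traverse from the root:
N0 x:[29/2,34] y:[20,41] z:[39/2,36] -> hit [20,34], descend [3, 5]
  N3 x:[29/2,51/2] y:[20,34] z:[26,35] -> miss, prune
  N5 x:[47/2,34] y:[27,41] z:[39/2,36] -> hit [27,34], descend [2, 6]
    N2 x:[47/2,34] y:[27,35] z:[39/2,27] -> hit [27,27] leaf, test {P3(miss), P4(miss)}
    N6 x:[24,59/2] y:[28,41] z:[55/2,36] -> hit [28,59/2] leaf, test {P0(miss), P6@t=28}

Visited [0, 3, 5, 2, 6]. Tests: 5 box, 2 leaf. Nearest: P6.

== RESULT ==
2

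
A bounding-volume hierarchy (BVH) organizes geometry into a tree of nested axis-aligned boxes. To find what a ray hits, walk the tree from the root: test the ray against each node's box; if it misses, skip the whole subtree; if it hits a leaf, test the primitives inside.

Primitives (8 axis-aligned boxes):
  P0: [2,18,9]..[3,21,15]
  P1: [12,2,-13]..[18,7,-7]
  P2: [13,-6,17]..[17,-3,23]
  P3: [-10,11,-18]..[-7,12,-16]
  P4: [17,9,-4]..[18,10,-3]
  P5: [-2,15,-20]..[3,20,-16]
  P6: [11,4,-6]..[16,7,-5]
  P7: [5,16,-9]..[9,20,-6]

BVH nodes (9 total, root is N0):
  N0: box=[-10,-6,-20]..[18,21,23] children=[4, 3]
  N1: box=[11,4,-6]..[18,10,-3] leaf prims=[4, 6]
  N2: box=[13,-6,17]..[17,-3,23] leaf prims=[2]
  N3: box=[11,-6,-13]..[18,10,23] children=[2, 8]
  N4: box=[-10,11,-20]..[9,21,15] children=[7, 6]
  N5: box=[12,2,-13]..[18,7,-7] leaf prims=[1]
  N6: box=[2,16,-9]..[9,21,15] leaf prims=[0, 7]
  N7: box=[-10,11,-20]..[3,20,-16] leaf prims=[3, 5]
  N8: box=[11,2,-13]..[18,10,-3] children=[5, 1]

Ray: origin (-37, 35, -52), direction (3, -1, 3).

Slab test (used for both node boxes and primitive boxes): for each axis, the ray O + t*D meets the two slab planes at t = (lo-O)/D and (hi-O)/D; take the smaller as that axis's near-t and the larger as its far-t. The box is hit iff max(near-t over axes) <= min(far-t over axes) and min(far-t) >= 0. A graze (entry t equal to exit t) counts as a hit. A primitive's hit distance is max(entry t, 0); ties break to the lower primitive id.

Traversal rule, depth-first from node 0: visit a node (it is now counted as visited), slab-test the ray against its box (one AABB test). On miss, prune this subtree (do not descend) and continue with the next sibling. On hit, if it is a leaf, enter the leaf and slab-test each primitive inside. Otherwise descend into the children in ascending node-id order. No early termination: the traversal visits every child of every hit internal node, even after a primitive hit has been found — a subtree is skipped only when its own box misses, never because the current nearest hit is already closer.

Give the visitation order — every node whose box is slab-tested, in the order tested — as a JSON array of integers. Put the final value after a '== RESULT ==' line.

Trace the traversal:
N0 x:[9,55/3] y:[14,41] z:[32/3,25] -> hit [14,55/3], descend [3, 4]
  N3 x:[16,55/3] y:[25,41] z:[13,25] -> miss, prune
  N4 x:[9,46/3] y:[14,24] z:[32/3,67/3] -> hit [14,46/3], descend [6, 7]
    N6 x:[13,46/3] y:[14,19] z:[43/3,67/3] -> hit [43/3,46/3] leaf, test {P0(miss), P7@t=15}
    N7 x:[9,40/3] y:[15,24] z:[32/3,12] -> miss, prune

Summary -> nodes [0, 3, 4, 6, 7]; box-tests=5; leaf-entries=1; first=P7

== RESULT ==
[0, 3, 4, 6, 7]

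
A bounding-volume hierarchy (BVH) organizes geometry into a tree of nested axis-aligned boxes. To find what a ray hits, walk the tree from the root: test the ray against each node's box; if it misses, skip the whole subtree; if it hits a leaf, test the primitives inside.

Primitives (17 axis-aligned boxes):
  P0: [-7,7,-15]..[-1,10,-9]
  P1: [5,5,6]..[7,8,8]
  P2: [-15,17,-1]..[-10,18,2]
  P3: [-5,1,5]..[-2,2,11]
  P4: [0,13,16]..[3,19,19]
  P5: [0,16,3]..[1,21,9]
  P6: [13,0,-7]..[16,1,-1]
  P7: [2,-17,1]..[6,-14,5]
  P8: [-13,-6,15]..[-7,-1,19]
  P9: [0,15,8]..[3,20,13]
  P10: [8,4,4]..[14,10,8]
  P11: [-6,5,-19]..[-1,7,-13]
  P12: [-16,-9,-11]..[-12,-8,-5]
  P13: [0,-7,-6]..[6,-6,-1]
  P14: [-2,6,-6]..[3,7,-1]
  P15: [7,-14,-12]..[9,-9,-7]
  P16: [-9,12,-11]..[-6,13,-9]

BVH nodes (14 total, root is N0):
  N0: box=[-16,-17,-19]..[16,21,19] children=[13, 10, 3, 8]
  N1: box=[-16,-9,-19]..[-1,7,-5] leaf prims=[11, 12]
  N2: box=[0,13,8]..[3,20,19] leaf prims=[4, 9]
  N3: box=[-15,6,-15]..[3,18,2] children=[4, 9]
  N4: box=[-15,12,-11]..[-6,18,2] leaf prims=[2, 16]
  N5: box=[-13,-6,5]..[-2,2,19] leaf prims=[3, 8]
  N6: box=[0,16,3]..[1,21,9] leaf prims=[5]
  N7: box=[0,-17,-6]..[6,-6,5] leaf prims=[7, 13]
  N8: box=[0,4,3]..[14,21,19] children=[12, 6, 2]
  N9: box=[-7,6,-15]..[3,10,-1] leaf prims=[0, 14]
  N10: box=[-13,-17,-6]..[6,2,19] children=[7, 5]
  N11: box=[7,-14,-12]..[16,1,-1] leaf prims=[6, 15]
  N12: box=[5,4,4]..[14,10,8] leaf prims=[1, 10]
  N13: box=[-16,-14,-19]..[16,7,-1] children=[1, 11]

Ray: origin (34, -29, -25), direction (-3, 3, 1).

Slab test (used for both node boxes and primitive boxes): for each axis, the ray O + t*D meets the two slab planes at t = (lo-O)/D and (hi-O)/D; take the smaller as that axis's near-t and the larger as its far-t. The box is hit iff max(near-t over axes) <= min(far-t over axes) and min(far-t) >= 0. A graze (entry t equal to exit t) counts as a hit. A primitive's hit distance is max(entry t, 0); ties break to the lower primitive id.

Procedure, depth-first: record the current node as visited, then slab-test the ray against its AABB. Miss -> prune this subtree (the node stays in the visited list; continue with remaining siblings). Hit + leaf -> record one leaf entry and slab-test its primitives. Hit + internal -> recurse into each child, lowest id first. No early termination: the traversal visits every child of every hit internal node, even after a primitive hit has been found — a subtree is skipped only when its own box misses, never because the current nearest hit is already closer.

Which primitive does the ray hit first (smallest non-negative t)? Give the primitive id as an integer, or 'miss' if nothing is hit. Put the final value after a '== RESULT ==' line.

Traverse from the root:
N0 x:[6,50/3] y:[4,50/3] z:[6,44] -> hit [6,50/3], descend [3, 8, 10, 13]
  N3 x:[31/3,49/3] y:[35/3,47/3] z:[10,27] -> hit [35/3,47/3], descend [4, 9]
    N4 x:[40/3,49/3] y:[41/3,47/3] z:[14,27] -> hit [14,47/3] leaf, test {P2(miss), P16@t=14}
    N9 x:[31/3,41/3] y:[35/3,13] z:[10,24] -> hit [35/3,13] leaf, test {P0@t=12, P14(miss)}
  N8 x:[20/3,34/3] y:[11,50/3] z:[28,44] -> miss, prune
  N10 x:[28/3,47/3] y:[4,31/3] z:[19,44] -> miss, prune
  N13 x:[6,50/3] y:[5,12] z:[6,24] -> hit [6,12], descend [1, 11]
    N1 x:[35/3,50/3] y:[20/3,12] z:[6,20] -> hit [35/3,12] leaf, test {P11@t=35/3, P12(miss)}
    N11 x:[6,9] y:[5,10] z:[13,24] -> miss, prune

Visited [0, 3, 4, 9, 8, 10, 13, 1, 11]. Tests: 9 box, 3 leaf. Nearest: P11.

== RESULT ==
11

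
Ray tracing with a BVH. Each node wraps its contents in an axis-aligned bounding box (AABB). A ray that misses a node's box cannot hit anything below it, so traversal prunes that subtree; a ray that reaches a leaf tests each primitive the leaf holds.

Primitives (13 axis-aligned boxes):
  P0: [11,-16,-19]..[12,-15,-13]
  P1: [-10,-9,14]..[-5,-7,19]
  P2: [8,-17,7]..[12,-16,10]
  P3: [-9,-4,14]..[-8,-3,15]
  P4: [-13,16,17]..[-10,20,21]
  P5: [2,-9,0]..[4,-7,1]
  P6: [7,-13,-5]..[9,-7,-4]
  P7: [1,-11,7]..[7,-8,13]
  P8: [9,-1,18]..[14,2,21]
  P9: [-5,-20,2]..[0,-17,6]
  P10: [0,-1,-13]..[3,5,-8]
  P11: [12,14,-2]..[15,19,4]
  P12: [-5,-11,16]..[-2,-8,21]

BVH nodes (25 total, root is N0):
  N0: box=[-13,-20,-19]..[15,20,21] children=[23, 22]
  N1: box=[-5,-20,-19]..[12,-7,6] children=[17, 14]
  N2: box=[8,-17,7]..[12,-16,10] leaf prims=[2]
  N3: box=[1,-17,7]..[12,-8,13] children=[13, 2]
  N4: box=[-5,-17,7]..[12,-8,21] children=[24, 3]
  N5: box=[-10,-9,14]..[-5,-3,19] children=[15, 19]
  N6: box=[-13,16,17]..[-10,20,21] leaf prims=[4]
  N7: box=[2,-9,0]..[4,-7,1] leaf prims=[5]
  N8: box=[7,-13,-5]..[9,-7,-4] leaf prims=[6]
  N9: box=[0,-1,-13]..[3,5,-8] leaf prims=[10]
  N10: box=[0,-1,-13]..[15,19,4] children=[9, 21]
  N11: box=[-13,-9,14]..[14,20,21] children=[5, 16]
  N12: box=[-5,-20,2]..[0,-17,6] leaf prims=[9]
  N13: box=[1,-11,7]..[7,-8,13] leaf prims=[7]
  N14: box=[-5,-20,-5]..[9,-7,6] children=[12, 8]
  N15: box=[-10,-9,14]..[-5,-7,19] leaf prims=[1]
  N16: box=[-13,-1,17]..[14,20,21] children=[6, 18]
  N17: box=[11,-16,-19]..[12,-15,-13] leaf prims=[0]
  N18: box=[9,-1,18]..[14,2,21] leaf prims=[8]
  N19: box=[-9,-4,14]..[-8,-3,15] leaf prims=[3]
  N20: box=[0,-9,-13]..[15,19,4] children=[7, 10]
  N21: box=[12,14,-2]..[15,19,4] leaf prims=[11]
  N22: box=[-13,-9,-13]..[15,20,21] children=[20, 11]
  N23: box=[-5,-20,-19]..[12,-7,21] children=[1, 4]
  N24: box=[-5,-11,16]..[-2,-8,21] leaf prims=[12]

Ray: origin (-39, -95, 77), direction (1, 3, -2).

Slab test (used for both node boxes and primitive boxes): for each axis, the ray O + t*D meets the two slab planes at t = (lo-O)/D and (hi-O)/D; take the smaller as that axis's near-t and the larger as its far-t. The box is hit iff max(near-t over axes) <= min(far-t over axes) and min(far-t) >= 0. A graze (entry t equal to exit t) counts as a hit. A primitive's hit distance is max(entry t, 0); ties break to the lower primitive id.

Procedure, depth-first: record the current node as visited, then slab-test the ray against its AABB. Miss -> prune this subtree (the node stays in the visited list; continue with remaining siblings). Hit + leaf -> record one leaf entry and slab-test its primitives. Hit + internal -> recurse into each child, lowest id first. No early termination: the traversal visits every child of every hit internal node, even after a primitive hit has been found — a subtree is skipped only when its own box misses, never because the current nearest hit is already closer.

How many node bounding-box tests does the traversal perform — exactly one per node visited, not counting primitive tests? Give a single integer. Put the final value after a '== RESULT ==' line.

Trace the traversal:
N0 x:[26,54] y:[25,115/3] z:[28,48] -> hit [28,115/3], descend [22, 23]
  N22 x:[26,54] y:[86/3,115/3] z:[28,45] -> hit [86/3,115/3], descend [11, 20]
    N11 x:[26,53] y:[86/3,115/3] z:[28,63/2] -> hit [86/3,63/2], descend [5, 16]
      N5 x:[29,34] y:[86/3,92/3] z:[29,63/2] -> hit [29,92/3], descend [15, 19]
        N15 x:[29,34] y:[86/3,88/3] z:[29,63/2] -> hit [29,88/3] leaf, test {P1@t=29}
        N19 x:[30,31] y:[91/3,92/3] z:[31,63/2] -> miss, prune
      N16 x:[26,53] y:[94/3,115/3] z:[28,30] -> miss, prune
    N20 x:[39,54] y:[86/3,38] z:[73/2,45] -> miss, prune
  N23 x:[34,51] y:[25,88/3] z:[28,48] -> miss, prune

9 AABB tests over nodes [0, 22, 11, 5, 15, 19, 16, 20, 23]; 1 leaf entered; closest P1.

== RESULT ==
9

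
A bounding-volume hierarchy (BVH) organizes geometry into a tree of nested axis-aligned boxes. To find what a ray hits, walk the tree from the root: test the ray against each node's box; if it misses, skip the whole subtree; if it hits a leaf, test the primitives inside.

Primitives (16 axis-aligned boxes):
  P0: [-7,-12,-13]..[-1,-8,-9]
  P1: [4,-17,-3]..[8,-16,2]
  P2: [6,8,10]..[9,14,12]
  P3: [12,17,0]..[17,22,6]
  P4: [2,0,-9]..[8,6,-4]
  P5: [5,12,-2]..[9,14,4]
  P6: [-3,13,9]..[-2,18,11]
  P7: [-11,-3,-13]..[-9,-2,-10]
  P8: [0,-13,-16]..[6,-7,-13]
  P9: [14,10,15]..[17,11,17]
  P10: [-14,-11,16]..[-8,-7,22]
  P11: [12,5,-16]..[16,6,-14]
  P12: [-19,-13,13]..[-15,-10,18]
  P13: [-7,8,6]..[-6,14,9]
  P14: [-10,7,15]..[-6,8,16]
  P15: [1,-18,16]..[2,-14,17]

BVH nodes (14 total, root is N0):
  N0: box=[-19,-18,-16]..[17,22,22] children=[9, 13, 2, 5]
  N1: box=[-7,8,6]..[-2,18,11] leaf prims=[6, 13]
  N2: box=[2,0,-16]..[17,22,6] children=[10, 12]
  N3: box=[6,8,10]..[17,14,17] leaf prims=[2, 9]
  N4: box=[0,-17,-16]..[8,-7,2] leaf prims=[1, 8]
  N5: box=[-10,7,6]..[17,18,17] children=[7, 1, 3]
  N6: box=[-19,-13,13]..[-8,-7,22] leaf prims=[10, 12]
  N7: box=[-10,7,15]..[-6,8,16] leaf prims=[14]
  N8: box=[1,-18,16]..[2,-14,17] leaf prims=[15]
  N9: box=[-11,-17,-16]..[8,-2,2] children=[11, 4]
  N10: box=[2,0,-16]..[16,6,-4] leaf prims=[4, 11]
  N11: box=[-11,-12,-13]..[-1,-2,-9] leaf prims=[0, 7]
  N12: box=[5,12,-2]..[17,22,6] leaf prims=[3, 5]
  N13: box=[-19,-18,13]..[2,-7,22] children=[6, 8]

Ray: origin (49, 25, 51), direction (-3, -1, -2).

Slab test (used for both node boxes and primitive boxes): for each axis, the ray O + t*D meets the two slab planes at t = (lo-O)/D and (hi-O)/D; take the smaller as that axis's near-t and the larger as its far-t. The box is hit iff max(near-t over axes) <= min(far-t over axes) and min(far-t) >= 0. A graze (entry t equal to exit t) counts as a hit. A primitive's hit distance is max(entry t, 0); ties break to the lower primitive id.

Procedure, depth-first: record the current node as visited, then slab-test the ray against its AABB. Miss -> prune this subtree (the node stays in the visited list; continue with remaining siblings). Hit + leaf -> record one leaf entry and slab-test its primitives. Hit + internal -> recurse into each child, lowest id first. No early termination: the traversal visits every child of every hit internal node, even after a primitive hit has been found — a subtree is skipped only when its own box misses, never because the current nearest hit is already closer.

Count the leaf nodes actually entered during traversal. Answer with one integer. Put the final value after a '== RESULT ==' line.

Traverse from the root:
N0 x:[32/3,68/3] y:[3,43] z:[29/2,67/2] -> hit [29/2,68/3], descend [2, 5, 9, 13]
  N2 x:[32/3,47/3] y:[3,25] z:[45/2,67/2] -> miss, prune
  N5 x:[32/3,59/3] y:[7,18] z:[17,45/2] -> hit [17,18], descend [1, 3, 7]
    N1 x:[17,56/3] y:[7,17] z:[20,45/2] -> miss, prune
    N3 x:[32/3,43/3] y:[11,17] z:[17,41/2] -> miss, prune
    N7 x:[55/3,59/3] y:[17,18] z:[35/2,18] -> miss, prune
  N9 x:[41/3,20] y:[27,42] z:[49/2,67/2] -> miss, prune
  N13 x:[47/3,68/3] y:[32,43] z:[29/2,19] -> miss, prune

order=[0, 2, 5, 1, 3, 7, 9, 13]  |boxes|=8  |leaves|=0  hit=miss

== RESULT ==
0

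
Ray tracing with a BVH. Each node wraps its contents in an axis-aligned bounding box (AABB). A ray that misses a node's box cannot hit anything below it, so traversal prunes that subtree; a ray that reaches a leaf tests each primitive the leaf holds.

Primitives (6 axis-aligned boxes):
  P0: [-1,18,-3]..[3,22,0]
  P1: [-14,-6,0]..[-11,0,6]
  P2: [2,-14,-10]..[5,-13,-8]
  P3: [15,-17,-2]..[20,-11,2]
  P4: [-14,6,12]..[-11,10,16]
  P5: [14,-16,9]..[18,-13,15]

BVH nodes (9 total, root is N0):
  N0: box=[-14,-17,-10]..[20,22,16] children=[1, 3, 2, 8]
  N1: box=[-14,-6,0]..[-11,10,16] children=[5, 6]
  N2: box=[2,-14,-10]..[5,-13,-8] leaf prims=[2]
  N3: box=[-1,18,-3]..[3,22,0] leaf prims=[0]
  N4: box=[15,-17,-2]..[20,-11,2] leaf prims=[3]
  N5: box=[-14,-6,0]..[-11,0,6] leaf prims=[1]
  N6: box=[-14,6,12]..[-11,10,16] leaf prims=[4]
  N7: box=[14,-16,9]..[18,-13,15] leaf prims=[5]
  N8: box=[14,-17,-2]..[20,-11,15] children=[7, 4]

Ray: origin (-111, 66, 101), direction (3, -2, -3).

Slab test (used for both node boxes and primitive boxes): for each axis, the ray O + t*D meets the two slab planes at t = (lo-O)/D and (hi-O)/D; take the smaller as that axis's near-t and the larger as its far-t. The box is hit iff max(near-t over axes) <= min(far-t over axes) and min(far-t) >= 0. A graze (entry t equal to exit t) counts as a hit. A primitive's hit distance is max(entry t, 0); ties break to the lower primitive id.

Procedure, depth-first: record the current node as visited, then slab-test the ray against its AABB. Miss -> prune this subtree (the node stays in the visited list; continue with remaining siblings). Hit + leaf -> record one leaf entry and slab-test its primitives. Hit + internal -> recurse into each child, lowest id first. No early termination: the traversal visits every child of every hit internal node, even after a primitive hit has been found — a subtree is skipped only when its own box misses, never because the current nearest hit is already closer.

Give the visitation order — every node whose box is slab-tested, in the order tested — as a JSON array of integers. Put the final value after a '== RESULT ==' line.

Trace the traversal:
N0 x:[97/3,131/3] y:[22,83/2] z:[85/3,37] -> hit [97/3,37], descend [1, 2, 3, 8]
  N1 x:[97/3,100/3] y:[28,36] z:[85/3,101/3] -> hit [97/3,100/3], descend [5, 6]
    N5 x:[97/3,100/3] y:[33,36] z:[95/3,101/3] -> hit [33,100/3] leaf, test {P1@t=33}
    N6 x:[97/3,100/3] y:[28,30] z:[85/3,89/3] -> miss, prune
  N2 x:[113/3,116/3] y:[79/2,40] z:[109/3,37] -> miss, prune
  N3 x:[110/3,38] y:[22,24] z:[101/3,104/3] -> miss, prune
  N8 x:[125/3,131/3] y:[77/2,83/2] z:[86/3,103/3] -> miss, prune

7 AABB tests over nodes [0, 1, 5, 6, 2, 3, 8]; 1 leaf entered; closest P1.

== RESULT ==
[0, 1, 5, 6, 2, 3, 8]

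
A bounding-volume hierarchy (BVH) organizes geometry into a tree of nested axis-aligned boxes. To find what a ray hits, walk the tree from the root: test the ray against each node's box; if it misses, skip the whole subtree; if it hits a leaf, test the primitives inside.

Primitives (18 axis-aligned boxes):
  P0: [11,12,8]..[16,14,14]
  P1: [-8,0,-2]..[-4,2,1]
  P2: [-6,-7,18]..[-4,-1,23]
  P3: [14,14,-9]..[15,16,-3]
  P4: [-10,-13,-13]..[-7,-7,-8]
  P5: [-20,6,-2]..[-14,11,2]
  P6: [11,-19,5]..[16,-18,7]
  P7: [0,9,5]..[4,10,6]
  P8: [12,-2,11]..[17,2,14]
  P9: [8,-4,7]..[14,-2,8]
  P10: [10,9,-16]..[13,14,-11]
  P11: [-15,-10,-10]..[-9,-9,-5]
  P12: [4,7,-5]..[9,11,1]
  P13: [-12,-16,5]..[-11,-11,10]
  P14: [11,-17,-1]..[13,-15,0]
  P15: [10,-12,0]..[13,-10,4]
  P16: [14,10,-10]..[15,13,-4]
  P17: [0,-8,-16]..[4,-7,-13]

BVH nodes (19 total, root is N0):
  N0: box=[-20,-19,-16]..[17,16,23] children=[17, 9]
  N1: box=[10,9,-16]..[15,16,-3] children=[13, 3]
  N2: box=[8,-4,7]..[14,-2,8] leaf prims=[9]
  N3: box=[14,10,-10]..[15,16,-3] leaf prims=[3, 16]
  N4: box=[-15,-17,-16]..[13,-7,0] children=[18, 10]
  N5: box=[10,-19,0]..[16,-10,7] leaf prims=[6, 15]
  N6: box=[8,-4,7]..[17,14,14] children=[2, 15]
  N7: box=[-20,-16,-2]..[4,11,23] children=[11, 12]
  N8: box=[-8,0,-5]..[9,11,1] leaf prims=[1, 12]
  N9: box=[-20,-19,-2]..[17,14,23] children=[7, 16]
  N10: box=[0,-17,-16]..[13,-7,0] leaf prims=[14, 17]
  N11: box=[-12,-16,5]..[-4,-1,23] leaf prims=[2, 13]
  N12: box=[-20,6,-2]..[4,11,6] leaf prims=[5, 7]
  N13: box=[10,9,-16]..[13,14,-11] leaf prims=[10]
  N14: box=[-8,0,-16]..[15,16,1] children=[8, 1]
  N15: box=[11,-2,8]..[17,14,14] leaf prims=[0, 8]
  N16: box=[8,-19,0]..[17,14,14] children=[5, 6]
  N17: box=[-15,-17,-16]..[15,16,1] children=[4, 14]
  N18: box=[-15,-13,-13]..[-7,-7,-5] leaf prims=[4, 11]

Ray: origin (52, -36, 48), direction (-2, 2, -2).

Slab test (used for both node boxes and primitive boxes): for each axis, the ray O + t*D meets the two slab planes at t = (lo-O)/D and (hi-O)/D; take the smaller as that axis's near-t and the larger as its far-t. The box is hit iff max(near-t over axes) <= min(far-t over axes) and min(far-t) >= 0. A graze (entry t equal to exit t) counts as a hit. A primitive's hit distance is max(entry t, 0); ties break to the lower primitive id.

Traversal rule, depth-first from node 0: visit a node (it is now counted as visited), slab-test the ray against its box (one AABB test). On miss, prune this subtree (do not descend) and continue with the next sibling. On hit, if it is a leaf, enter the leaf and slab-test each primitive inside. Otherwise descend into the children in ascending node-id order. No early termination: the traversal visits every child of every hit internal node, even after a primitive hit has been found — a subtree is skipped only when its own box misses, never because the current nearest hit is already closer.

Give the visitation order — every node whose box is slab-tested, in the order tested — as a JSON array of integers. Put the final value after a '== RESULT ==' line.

Walk:
N0 x:[35/2,36] y:[17/2,26] z:[25/2,32] -> hit [35/2,26], descend [9, 17]
  N9 x:[35/2,36] y:[17/2,25] z:[25/2,25] -> hit [35/2,25], descend [7, 16]
    N7 x:[24,36] y:[10,47/2] z:[25/2,25] -> miss, prune
    N16 x:[35/2,22] y:[17/2,25] z:[17,24] -> hit [35/2,22], descend [5, 6]
      N5 x:[18,21] y:[17/2,13] z:[41/2,24] -> miss, prune
      N6 x:[35/2,22] y:[16,25] z:[17,41/2] -> hit [35/2,41/2], descend [2, 15]
        N2 x:[19,22] y:[16,17] z:[20,41/2] -> miss, prune
        N15 x:[35/2,41/2] y:[17,25] z:[17,20] -> hit [35/2,20] leaf, test {P0(miss), P8@t=35/2}
  N17 x:[37/2,67/2] y:[19/2,26] z:[47/2,32] -> hit [47/2,26], descend [4, 14]
    N4 x:[39/2,67/2] y:[19/2,29/2] z:[24,32] -> miss, prune
    N14 x:[37/2,30] y:[18,26] z:[47/2,32] -> hit [47/2,26], descend [1, 8]
      N1 x:[37/2,21] y:[45/2,26] z:[51/2,32] -> miss, prune
      N8 x:[43/2,30] y:[18,47/2] z:[47/2,53/2] -> hit [47/2,47/2] leaf, test {P1(miss), P12@t=47/2}

order=[0, 9, 7, 16, 5, 6, 2, 15, 17, 4, 14, 1, 8]  |boxes|=13  |leaves|=2  hit=P8

== RESULT ==
[0, 9, 7, 16, 5, 6, 2, 15, 17, 4, 14, 1, 8]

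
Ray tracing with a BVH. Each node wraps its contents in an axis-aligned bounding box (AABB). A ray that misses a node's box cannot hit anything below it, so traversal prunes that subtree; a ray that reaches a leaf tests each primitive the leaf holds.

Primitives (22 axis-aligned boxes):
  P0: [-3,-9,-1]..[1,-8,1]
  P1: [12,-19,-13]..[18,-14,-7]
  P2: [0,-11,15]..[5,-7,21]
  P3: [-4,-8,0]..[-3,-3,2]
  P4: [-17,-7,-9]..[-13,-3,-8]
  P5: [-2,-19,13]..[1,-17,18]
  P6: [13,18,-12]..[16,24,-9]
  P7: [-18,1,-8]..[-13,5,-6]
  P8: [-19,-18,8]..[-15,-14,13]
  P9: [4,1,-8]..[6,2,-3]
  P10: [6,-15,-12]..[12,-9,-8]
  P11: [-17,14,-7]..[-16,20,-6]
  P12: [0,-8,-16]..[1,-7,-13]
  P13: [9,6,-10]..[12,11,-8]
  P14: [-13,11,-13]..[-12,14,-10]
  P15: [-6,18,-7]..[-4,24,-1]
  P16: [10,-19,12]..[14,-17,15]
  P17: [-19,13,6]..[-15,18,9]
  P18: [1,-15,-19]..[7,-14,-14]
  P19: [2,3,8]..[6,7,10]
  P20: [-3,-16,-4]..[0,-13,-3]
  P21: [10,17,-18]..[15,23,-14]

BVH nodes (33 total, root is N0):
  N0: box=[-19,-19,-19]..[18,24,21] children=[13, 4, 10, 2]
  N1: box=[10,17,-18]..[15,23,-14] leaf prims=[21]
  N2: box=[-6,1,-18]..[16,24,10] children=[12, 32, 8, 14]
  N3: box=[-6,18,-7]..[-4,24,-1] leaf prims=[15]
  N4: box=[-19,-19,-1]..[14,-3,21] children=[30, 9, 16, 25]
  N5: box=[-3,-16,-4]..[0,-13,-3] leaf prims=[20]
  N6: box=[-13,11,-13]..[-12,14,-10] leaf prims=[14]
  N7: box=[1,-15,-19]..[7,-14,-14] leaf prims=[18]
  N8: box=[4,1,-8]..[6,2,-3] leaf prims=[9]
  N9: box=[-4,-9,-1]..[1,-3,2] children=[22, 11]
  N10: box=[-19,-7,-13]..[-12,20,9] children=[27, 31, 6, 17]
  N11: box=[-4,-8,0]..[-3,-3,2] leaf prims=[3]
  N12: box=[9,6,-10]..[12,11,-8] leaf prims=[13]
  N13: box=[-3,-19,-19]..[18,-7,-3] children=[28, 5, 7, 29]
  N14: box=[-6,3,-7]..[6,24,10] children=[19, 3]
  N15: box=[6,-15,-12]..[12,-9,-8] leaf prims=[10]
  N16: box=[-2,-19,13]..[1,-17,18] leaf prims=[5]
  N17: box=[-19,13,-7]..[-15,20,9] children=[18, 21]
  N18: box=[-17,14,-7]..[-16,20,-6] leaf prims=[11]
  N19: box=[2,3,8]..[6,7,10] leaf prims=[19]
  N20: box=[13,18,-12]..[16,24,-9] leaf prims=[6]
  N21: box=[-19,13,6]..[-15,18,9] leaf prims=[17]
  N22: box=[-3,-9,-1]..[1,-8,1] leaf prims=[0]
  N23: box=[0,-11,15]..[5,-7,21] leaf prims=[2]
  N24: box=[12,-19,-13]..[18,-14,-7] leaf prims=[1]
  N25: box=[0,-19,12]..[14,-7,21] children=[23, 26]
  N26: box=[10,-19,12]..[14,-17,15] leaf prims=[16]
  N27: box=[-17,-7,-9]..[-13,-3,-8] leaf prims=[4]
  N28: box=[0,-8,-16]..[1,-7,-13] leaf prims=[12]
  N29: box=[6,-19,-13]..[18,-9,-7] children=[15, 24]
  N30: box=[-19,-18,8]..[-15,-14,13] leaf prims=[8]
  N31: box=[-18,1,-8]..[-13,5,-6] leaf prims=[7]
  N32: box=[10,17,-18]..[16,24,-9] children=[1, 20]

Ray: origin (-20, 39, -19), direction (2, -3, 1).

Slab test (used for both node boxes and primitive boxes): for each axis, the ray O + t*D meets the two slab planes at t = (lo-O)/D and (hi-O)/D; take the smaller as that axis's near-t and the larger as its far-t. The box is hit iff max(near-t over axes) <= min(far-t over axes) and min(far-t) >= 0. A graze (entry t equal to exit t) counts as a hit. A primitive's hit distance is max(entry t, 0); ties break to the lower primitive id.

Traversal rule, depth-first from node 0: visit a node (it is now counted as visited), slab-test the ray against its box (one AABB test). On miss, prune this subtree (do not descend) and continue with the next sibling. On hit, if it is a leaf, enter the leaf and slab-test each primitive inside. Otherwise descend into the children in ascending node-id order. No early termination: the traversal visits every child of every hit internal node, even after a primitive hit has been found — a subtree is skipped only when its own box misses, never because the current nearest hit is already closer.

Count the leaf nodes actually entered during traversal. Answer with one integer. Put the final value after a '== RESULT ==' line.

Walk:
N0 x:[1/2,19] y:[5,58/3] z:[0,40] -> hit [5,19], descend [2, 4, 10, 13]
  N2 x:[7,18] y:[5,38/3] z:[1,29] -> hit [7,38/3], descend [8, 12, 14, 32]
    N8 x:[12,13] y:[37/3,38/3] z:[11,16] -> hit [37/3,38/3] leaf, test {P9@t=37/3}
    N12 x:[29/2,16] y:[28/3,11] z:[9,11] -> miss, prune
    N14 x:[7,13] y:[5,12] z:[12,29] -> hit [12,12], descend [3, 19]
      N3 x:[7,8] y:[5,7] z:[12,18] -> miss, prune
      N19 x:[11,13] y:[32/3,12] z:[27,29] -> miss, prune
    N32 x:[15,18] y:[5,22/3] z:[1,10] -> miss, prune
  N4 x:[1/2,17] y:[14,58/3] z:[18,40] -> miss, prune
  N10 x:[1/2,4] y:[19/3,46/3] z:[6,28] -> miss, prune
  N13 x:[17/2,19] y:[46/3,58/3] z:[0,16] -> hit [46/3,16], descend [5, 7, 28, 29]
    N5 x:[17/2,10] y:[52/3,55/3] z:[15,16] -> miss, prune
    N7 x:[21/2,27/2] y:[53/3,18] z:[0,5] -> miss, prune
    N28 x:[10,21/2] y:[46/3,47/3] z:[3,6] -> miss, prune
    N29 x:[13,19] y:[16,58/3] z:[6,12] -> miss, prune

Summary -> nodes [0, 2, 8, 12, 14, 3, 19, 32, 4, 10, 13, 5, 7, 28, 29]; box-tests=15; leaf-entries=1; first=P9

== RESULT ==
1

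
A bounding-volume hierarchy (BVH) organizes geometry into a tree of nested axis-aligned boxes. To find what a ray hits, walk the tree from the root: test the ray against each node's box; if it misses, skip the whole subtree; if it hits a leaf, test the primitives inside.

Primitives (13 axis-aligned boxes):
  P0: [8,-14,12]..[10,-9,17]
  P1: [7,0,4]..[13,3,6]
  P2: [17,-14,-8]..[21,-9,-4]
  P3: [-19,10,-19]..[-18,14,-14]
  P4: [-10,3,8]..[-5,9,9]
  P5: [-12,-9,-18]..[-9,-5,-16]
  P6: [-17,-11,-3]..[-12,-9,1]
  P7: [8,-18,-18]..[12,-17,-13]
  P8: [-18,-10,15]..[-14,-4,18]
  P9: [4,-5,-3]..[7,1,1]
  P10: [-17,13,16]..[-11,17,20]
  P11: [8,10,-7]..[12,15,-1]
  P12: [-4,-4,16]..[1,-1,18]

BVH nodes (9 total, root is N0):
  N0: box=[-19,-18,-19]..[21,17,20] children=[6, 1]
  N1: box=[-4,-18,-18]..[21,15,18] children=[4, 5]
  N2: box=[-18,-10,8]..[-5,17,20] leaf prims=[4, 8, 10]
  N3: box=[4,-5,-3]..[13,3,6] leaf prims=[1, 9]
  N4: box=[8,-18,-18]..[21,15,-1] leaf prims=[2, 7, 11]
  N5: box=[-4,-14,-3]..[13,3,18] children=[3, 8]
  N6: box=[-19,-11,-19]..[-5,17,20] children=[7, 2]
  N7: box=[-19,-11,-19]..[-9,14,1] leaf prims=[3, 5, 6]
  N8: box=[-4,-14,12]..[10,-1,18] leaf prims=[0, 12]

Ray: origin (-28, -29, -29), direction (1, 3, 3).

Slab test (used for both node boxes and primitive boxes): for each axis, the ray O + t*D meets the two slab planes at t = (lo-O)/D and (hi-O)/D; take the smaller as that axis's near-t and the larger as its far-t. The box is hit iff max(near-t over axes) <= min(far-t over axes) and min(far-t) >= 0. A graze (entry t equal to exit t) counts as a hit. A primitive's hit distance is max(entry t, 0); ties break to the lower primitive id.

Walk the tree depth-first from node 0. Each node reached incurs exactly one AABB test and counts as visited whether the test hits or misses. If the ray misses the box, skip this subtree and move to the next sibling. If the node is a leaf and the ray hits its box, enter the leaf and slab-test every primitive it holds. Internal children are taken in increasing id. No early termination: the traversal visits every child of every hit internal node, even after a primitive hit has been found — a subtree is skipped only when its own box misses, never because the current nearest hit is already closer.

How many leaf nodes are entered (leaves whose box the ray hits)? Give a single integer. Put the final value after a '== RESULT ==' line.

Trace the traversal:
N0 x:[9,49] y:[11/3,46/3] z:[10/3,49/3] -> hit [9,46/3], descend [1, 6]
  N1 x:[24,49] y:[11/3,44/3] z:[11/3,47/3] -> miss, prune
  N6 x:[9,23] y:[6,46/3] z:[10/3,49/3] -> hit [9,46/3], descend [2, 7]
    N2 x:[10,23] y:[19/3,46/3] z:[37/3,49/3] -> hit [37/3,46/3] leaf, test {P4(miss), P8(miss), P10@t=15}
    N7 x:[9,19] y:[6,43/3] z:[10/3,10] -> hit [9,10] leaf, test {P3(miss), P5(miss), P6(miss)}

5 AABB tests over nodes [0, 1, 6, 2, 7]; 2 leaves entered; closest P10.

== RESULT ==
2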